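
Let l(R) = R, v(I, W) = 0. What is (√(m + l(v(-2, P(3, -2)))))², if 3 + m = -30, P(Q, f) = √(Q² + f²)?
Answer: -33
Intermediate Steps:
m = -33 (m = -3 - 30 = -33)
(√(m + l(v(-2, P(3, -2)))))² = (√(-33 + 0))² = (√(-33))² = (I*√33)² = -33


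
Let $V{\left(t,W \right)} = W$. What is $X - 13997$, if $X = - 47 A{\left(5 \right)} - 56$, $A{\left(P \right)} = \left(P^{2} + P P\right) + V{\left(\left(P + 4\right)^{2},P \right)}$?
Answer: $-16638$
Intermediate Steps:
$A{\left(P \right)} = P + 2 P^{2}$ ($A{\left(P \right)} = \left(P^{2} + P P\right) + P = \left(P^{2} + P^{2}\right) + P = 2 P^{2} + P = P + 2 P^{2}$)
$X = -2641$ ($X = - 47 \cdot 5 \left(1 + 2 \cdot 5\right) - 56 = - 47 \cdot 5 \left(1 + 10\right) - 56 = - 47 \cdot 5 \cdot 11 - 56 = \left(-47\right) 55 - 56 = -2585 - 56 = -2641$)
$X - 13997 = -2641 - 13997 = -16638$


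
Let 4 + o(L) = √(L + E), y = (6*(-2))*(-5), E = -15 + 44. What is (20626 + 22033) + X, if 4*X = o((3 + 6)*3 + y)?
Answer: 42658 + √29/2 ≈ 42661.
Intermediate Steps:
E = 29
y = 60 (y = -12*(-5) = 60)
o(L) = -4 + √(29 + L) (o(L) = -4 + √(L + 29) = -4 + √(29 + L))
X = -1 + √29/2 (X = (-4 + √(29 + ((3 + 6)*3 + 60)))/4 = (-4 + √(29 + (9*3 + 60)))/4 = (-4 + √(29 + (27 + 60)))/4 = (-4 + √(29 + 87))/4 = (-4 + √116)/4 = (-4 + 2*√29)/4 = -1 + √29/2 ≈ 1.6926)
(20626 + 22033) + X = (20626 + 22033) + (-1 + √29/2) = 42659 + (-1 + √29/2) = 42658 + √29/2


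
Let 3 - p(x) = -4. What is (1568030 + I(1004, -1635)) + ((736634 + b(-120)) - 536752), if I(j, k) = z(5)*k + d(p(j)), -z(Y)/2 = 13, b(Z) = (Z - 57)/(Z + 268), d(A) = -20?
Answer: 267939319/148 ≈ 1.8104e+6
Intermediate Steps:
p(x) = 7 (p(x) = 3 - 1*(-4) = 3 + 4 = 7)
b(Z) = (-57 + Z)/(268 + Z)
z(Y) = -26 (z(Y) = -2*13 = -26)
I(j, k) = -20 - 26*k (I(j, k) = -26*k - 20 = -20 - 26*k)
(1568030 + I(1004, -1635)) + ((736634 + b(-120)) - 536752) = (1568030 + (-20 - 26*(-1635))) + ((736634 + (-57 - 120)/(268 - 120)) - 536752) = (1568030 + (-20 + 42510)) + ((736634 - 177/148) - 536752) = (1568030 + 42490) + ((736634 + (1/148)*(-177)) - 536752) = 1610520 + ((736634 - 177/148) - 536752) = 1610520 + (109021655/148 - 536752) = 1610520 + 29582359/148 = 267939319/148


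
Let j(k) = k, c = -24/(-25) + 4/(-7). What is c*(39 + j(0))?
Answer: 2652/175 ≈ 15.154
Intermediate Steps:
c = 68/175 (c = -24*(-1/25) + 4*(-⅐) = 24/25 - 4/7 = 68/175 ≈ 0.38857)
c*(39 + j(0)) = 68*(39 + 0)/175 = (68/175)*39 = 2652/175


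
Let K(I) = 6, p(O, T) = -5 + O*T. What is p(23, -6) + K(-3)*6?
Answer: -107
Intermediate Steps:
p(23, -6) + K(-3)*6 = (-5 + 23*(-6)) + 6*6 = (-5 - 138) + 36 = -143 + 36 = -107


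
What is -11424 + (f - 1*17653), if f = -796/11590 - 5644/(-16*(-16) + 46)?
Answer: -25460097053/875045 ≈ -29096.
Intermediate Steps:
f = -16413588/875045 (f = -796*1/11590 - 5644/(256 + 46) = -398/5795 - 5644/302 = -398/5795 - 5644*1/302 = -398/5795 - 2822/151 = -16413588/875045 ≈ -18.757)
-11424 + (f - 1*17653) = -11424 + (-16413588/875045 - 1*17653) = -11424 + (-16413588/875045 - 17653) = -11424 - 15463582973/875045 = -25460097053/875045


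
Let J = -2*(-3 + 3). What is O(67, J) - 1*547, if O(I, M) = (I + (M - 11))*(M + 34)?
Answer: 1357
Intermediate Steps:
J = 0 (J = -2*0 = 0)
O(I, M) = (34 + M)*(-11 + I + M) (O(I, M) = (I + (-11 + M))*(34 + M) = (-11 + I + M)*(34 + M) = (34 + M)*(-11 + I + M))
O(67, J) - 1*547 = (-374 + 0² + 23*0 + 34*67 + 67*0) - 1*547 = (-374 + 0 + 0 + 2278 + 0) - 547 = 1904 - 547 = 1357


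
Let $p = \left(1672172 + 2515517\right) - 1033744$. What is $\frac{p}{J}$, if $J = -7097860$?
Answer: $- \frac{630789}{1419572} \approx -0.44435$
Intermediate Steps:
$p = 3153945$ ($p = 4187689 - 1033744 = 3153945$)
$\frac{p}{J} = \frac{3153945}{-7097860} = 3153945 \left(- \frac{1}{7097860}\right) = - \frac{630789}{1419572}$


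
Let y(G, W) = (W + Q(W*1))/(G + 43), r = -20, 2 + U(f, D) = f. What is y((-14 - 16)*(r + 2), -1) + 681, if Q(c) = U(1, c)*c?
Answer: 681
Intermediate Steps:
U(f, D) = -2 + f
Q(c) = -c (Q(c) = (-2 + 1)*c = -c)
y(G, W) = 0 (y(G, W) = (W - W)/(G + 43) = (W - W)/(43 + G) = 0/(43 + G) = 0)
y((-14 - 16)*(r + 2), -1) + 681 = 0 + 681 = 681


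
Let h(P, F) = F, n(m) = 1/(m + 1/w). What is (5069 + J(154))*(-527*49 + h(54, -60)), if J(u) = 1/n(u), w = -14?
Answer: -1892590843/14 ≈ -1.3519e+8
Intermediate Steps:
n(m) = 1/(-1/14 + m) (n(m) = 1/(m + 1/(-14)) = 1/(m - 1/14) = 1/(-1/14 + m))
J(u) = -1/14 + u (J(u) = 1/(14/(-1 + 14*u)) = -1/14 + u)
(5069 + J(154))*(-527*49 + h(54, -60)) = (5069 + (-1/14 + 154))*(-527*49 - 60) = (5069 + 2155/14)*(-25823 - 60) = (73121/14)*(-25883) = -1892590843/14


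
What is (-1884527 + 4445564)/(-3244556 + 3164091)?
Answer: -2561037/80465 ≈ -31.828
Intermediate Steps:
(-1884527 + 4445564)/(-3244556 + 3164091) = 2561037/(-80465) = 2561037*(-1/80465) = -2561037/80465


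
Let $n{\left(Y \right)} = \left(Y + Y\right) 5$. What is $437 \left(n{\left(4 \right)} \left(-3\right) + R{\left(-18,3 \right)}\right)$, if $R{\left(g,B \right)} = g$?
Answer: $-60306$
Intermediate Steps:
$n{\left(Y \right)} = 10 Y$ ($n{\left(Y \right)} = 2 Y 5 = 10 Y$)
$437 \left(n{\left(4 \right)} \left(-3\right) + R{\left(-18,3 \right)}\right) = 437 \left(10 \cdot 4 \left(-3\right) - 18\right) = 437 \left(40 \left(-3\right) - 18\right) = 437 \left(-120 - 18\right) = 437 \left(-138\right) = -60306$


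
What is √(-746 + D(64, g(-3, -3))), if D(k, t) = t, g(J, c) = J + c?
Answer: 4*I*√47 ≈ 27.423*I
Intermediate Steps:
√(-746 + D(64, g(-3, -3))) = √(-746 + (-3 - 3)) = √(-746 - 6) = √(-752) = 4*I*√47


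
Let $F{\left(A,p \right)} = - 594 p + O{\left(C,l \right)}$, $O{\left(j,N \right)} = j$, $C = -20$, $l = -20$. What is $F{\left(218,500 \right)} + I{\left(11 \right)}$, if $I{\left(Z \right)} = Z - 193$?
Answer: $-297202$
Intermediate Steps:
$I{\left(Z \right)} = -193 + Z$ ($I{\left(Z \right)} = Z - 193 = -193 + Z$)
$F{\left(A,p \right)} = -20 - 594 p$ ($F{\left(A,p \right)} = - 594 p - 20 = -20 - 594 p$)
$F{\left(218,500 \right)} + I{\left(11 \right)} = \left(-20 - 297000\right) + \left(-193 + 11\right) = \left(-20 - 297000\right) - 182 = -297020 - 182 = -297202$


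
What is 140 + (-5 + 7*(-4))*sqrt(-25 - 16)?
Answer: 140 - 33*I*sqrt(41) ≈ 140.0 - 211.3*I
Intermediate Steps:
140 + (-5 + 7*(-4))*sqrt(-25 - 16) = 140 + (-5 - 28)*sqrt(-41) = 140 - 33*I*sqrt(41)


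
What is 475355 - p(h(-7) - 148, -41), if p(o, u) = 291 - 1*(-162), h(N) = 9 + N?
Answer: 474902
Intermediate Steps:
p(o, u) = 453 (p(o, u) = 291 + 162 = 453)
475355 - p(h(-7) - 148, -41) = 475355 - 1*453 = 475355 - 453 = 474902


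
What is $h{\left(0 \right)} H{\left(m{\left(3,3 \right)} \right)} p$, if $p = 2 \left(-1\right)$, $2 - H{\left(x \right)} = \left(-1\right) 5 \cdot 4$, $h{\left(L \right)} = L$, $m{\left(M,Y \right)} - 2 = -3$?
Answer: $0$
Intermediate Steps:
$m{\left(M,Y \right)} = -1$ ($m{\left(M,Y \right)} = 2 - 3 = -1$)
$H{\left(x \right)} = 22$ ($H{\left(x \right)} = 2 - \left(-1\right) 5 \cdot 4 = 2 - \left(-5\right) 4 = 2 - -20 = 2 + 20 = 22$)
$p = -2$
$h{\left(0 \right)} H{\left(m{\left(3,3 \right)} \right)} p = 0 \cdot 22 \left(-2\right) = 0 \left(-2\right) = 0$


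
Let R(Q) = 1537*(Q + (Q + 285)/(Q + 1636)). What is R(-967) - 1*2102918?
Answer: -2402221027/669 ≈ -3.5908e+6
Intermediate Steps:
R(Q) = 1537*Q + 1537*(285 + Q)/(1636 + Q) (R(Q) = 1537*(Q + (285 + Q)/(1636 + Q)) = 1537*Q + 1537*(285 + Q)/(1636 + Q))
R(-967) - 1*2102918 = 1537*(285 + (-967)**2 + 1637*(-967))/(1636 - 967) - 1*2102918 = 1537*(285 + 935089 - 1582979)/669 - 2102918 = 1537*(1/669)*(-647605) - 2102918 = -995368885/669 - 2102918 = -2402221027/669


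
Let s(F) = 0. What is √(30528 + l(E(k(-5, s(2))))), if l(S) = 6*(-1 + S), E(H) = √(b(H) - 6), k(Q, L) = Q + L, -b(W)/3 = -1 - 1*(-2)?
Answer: √(30522 + 18*I) ≈ 174.71 + 0.0515*I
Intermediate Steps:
b(W) = -3 (b(W) = -3*(-1 - 1*(-2)) = -3*(-1 + 2) = -3*1 = -3)
k(Q, L) = L + Q
E(H) = 3*I (E(H) = √(-3 - 6) = √(-9) = 3*I)
l(S) = -6 + 6*S
√(30528 + l(E(k(-5, s(2))))) = √(30528 + (-6 + 6*(3*I))) = √(30528 + (-6 + 18*I)) = √(30522 + 18*I)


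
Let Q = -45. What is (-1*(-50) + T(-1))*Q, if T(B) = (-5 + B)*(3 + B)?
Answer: -1710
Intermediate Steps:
(-1*(-50) + T(-1))*Q = (-1*(-50) + (-15 + (-1)² - 2*(-1)))*(-45) = (50 + (-15 + 1 + 2))*(-45) = (50 - 12)*(-45) = 38*(-45) = -1710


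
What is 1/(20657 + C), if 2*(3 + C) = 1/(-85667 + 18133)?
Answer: 135068/2789694471 ≈ 4.8417e-5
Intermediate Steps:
C = -405205/135068 (C = -3 + 1/(2*(-85667 + 18133)) = -3 + (1/2)/(-67534) = -3 + (1/2)*(-1/67534) = -3 - 1/135068 = -405205/135068 ≈ -3.0000)
1/(20657 + C) = 1/(20657 - 405205/135068) = 1/(2789694471/135068) = 135068/2789694471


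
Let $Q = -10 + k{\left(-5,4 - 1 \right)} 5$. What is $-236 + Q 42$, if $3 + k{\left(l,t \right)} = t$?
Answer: $-656$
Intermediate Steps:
$k{\left(l,t \right)} = -3 + t$
$Q = -10$ ($Q = -10 + \left(-3 + \left(4 - 1\right)\right) 5 = -10 + \left(-3 + 3\right) 5 = -10 + 0 \cdot 5 = -10 + 0 = -10$)
$-236 + Q 42 = -236 - 420 = -656$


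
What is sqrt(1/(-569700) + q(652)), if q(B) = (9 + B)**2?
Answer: sqrt(157562494711467)/18990 ≈ 661.00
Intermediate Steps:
sqrt(1/(-569700) + q(652)) = sqrt(1/(-569700) + (9 + 652)**2) = sqrt(-1/569700 + 661**2) = sqrt(-1/569700 + 436921) = sqrt(248913893699/569700) = sqrt(157562494711467)/18990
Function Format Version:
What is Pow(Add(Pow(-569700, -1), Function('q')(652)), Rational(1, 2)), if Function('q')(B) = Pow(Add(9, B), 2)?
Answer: Mul(Rational(1, 18990), Pow(157562494711467, Rational(1, 2))) ≈ 661.00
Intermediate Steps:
Pow(Add(Pow(-569700, -1), Function('q')(652)), Rational(1, 2)) = Pow(Add(Pow(-569700, -1), Pow(Add(9, 652), 2)), Rational(1, 2)) = Pow(Add(Rational(-1, 569700), Pow(661, 2)), Rational(1, 2)) = Pow(Add(Rational(-1, 569700), 436921), Rational(1, 2)) = Pow(Rational(248913893699, 569700), Rational(1, 2)) = Mul(Rational(1, 18990), Pow(157562494711467, Rational(1, 2)))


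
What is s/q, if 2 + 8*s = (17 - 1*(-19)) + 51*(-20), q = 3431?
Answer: -493/13724 ≈ -0.035922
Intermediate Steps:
s = -493/4 (s = -1/4 + ((17 - 1*(-19)) + 51*(-20))/8 = -1/4 + ((17 + 19) - 1020)/8 = -1/4 + (36 - 1020)/8 = -1/4 + (1/8)*(-984) = -1/4 - 123 = -493/4 ≈ -123.25)
s/q = -493/4/3431 = -493/4*1/3431 = -493/13724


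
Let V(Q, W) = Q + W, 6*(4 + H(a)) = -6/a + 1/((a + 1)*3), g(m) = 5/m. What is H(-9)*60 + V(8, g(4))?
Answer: -449/2 ≈ -224.50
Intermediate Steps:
H(a) = -4 - 1/a + 1/(18*(1 + a)) (H(a) = -4 + (-6/a + 1/((a + 1)*3))/6 = -4 + (-6/a + (⅓)/(1 + a))/6 = -4 + (-6/a + 1/(3*(1 + a)))/6 = -4 + (-1/a + 1/(18*(1 + a))) = -4 - 1/a + 1/(18*(1 + a)))
H(-9)*60 + V(8, g(4)) = ((1/18)*(-18 - 89*(-9) - 72*(-9)²)/(-9*(1 - 9)))*60 + (8 + 5/4) = ((1/18)*(-⅑)*(-18 + 801 - 72*81)/(-8))*60 + (8 + 5*(¼)) = ((1/18)*(-⅑)*(-⅛)*(-18 + 801 - 5832))*60 + (8 + 5/4) = ((1/18)*(-⅑)*(-⅛)*(-5049))*60 + 37/4 = -187/48*60 + 37/4 = -935/4 + 37/4 = -449/2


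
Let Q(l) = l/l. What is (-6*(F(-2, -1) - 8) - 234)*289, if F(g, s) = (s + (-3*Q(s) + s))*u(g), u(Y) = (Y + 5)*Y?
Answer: -105774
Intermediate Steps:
Q(l) = 1
u(Y) = Y*(5 + Y) (u(Y) = (5 + Y)*Y = Y*(5 + Y))
F(g, s) = g*(-3 + 2*s)*(5 + g) (F(g, s) = (s + (-3*1 + s))*(g*(5 + g)) = (s + (-3 + s))*(g*(5 + g)) = (-3 + 2*s)*(g*(5 + g)) = g*(-3 + 2*s)*(5 + g))
(-6*(F(-2, -1) - 8) - 234)*289 = (-6*(-2*(-3 + 2*(-1))*(5 - 2) - 8) - 234)*289 = (-6*(-2*(-3 - 2)*3 - 8) - 234)*289 = (-6*(-2*(-5)*3 - 8) - 234)*289 = (-6*(30 - 8) - 234)*289 = (-6*22 - 234)*289 = (-132 - 234)*289 = -366*289 = -105774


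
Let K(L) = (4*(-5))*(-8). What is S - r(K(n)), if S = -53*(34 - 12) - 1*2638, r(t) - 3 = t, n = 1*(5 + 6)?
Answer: -3967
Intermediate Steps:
n = 11 (n = 1*11 = 11)
K(L) = 160 (K(L) = -20*(-8) = 160)
r(t) = 3 + t
S = -3804 (S = -53*22 - 2638 = -1166 - 2638 = -3804)
S - r(K(n)) = -3804 - (3 + 160) = -3804 - 1*163 = -3804 - 163 = -3967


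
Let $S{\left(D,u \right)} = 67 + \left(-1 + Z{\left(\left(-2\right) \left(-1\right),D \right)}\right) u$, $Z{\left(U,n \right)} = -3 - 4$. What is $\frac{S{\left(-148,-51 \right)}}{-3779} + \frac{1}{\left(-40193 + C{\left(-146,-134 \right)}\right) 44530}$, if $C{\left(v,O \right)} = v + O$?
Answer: $- \frac{856074781529}{6810750705510} \approx -0.12569$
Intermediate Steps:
$C{\left(v,O \right)} = O + v$
$Z{\left(U,n \right)} = -7$ ($Z{\left(U,n \right)} = -3 - 4 = -7$)
$S{\left(D,u \right)} = 67 - 8 u$ ($S{\left(D,u \right)} = 67 + \left(-1 - 7\right) u = 67 - 8 u$)
$\frac{S{\left(-148,-51 \right)}}{-3779} + \frac{1}{\left(-40193 + C{\left(-146,-134 \right)}\right) 44530} = \frac{67 - -408}{-3779} + \frac{1}{\left(-40193 - 280\right) 44530} = \left(67 + 408\right) \left(- \frac{1}{3779}\right) + \frac{1}{-40193 - 280} \cdot \frac{1}{44530} = 475 \left(- \frac{1}{3779}\right) + \frac{1}{-40473} \cdot \frac{1}{44530} = - \frac{475}{3779} - \frac{1}{1802262690} = - \frac{856074781529}{6810750705510}$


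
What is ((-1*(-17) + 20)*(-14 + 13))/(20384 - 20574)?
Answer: 37/190 ≈ 0.19474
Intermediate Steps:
((-1*(-17) + 20)*(-14 + 13))/(20384 - 20574) = ((17 + 20)*(-1))/(-190) = (37*(-1))*(-1/190) = -37*(-1/190) = 37/190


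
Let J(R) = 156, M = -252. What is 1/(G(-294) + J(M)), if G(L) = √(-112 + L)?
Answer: 78/12371 - I*√406/24742 ≈ 0.0063051 - 0.00081438*I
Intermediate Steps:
1/(G(-294) + J(M)) = 1/(√(-112 - 294) + 156) = 1/(√(-406) + 156) = 1/(I*√406 + 156) = 1/(156 + I*√406)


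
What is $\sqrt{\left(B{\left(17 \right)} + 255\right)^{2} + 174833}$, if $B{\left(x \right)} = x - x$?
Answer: $\sqrt{239858} \approx 489.75$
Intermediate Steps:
$B{\left(x \right)} = 0$
$\sqrt{\left(B{\left(17 \right)} + 255\right)^{2} + 174833} = \sqrt{\left(0 + 255\right)^{2} + 174833} = \sqrt{255^{2} + 174833} = \sqrt{65025 + 174833} = \sqrt{239858}$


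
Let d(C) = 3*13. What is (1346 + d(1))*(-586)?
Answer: -811610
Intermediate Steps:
d(C) = 39
(1346 + d(1))*(-586) = (1346 + 39)*(-586) = 1385*(-586) = -811610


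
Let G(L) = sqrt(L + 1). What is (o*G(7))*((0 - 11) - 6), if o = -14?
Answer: 476*sqrt(2) ≈ 673.17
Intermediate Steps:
G(L) = sqrt(1 + L)
(o*G(7))*((0 - 11) - 6) = (-14*sqrt(1 + 7))*((0 - 11) - 6) = (-28*sqrt(2))*(-11 - 6) = -28*sqrt(2)*(-17) = 476*sqrt(2)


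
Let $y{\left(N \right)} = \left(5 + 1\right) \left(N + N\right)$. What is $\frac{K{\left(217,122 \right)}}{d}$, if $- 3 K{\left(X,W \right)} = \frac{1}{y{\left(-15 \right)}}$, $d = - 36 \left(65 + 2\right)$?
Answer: $- \frac{1}{1302480} \approx -7.6777 \cdot 10^{-7}$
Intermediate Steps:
$d = -2412$ ($d = \left(-36\right) 67 = -2412$)
$y{\left(N \right)} = 12 N$ ($y{\left(N \right)} = 6 \cdot 2 N = 12 N$)
$K{\left(X,W \right)} = \frac{1}{540}$ ($K{\left(X,W \right)} = - \frac{1}{3 \cdot 12 \left(-15\right)} = - \frac{1}{3 \left(-180\right)} = \left(- \frac{1}{3}\right) \left(- \frac{1}{180}\right) = \frac{1}{540}$)
$\frac{K{\left(217,122 \right)}}{d} = \frac{1}{540 \left(-2412\right)} = \frac{1}{540} \left(- \frac{1}{2412}\right) = - \frac{1}{1302480}$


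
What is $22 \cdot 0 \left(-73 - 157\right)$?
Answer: $0$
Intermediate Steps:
$22 \cdot 0 \left(-73 - 157\right) = 0 \left(-230\right) = 0$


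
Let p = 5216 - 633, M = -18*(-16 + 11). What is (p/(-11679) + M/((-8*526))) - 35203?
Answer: -865039969235/24572616 ≈ -35203.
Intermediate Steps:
M = 90 (M = -18*(-5) = 90)
p = 4583
(p/(-11679) + M/((-8*526))) - 35203 = (4583/(-11679) + 90/((-8*526))) - 35203 = (4583*(-1/11679) + 90/(-4208)) - 35203 = (-4583/11679 + 90*(-1/4208)) - 35203 = (-4583/11679 - 45/2104) - 35203 = -10168187/24572616 - 35203 = -865039969235/24572616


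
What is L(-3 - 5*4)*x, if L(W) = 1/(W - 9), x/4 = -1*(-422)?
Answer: -211/4 ≈ -52.750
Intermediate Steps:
x = 1688 (x = 4*(-1*(-422)) = 4*422 = 1688)
L(W) = 1/(-9 + W)
L(-3 - 5*4)*x = 1688/(-9 + (-3 - 5*4)) = 1688/(-9 + (-3 - 20)) = 1688/(-9 - 23) = 1688/(-32) = -1/32*1688 = -211/4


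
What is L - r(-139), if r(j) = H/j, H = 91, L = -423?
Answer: -58706/139 ≈ -422.35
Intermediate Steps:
r(j) = 91/j
L - r(-139) = -423 - 91/(-139) = -423 - 91*(-1)/139 = -423 - 1*(-91/139) = -423 + 91/139 = -58706/139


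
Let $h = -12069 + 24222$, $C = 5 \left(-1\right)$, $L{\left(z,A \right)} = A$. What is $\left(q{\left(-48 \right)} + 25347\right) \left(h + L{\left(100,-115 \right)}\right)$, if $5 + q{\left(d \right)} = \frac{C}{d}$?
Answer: $\frac{7321637999}{24} \approx 3.0507 \cdot 10^{8}$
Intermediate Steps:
$C = -5$
$q{\left(d \right)} = -5 - \frac{5}{d}$
$h = 12153$
$\left(q{\left(-48 \right)} + 25347\right) \left(h + L{\left(100,-115 \right)}\right) = \left(\left(-5 - \frac{5}{-48}\right) + 25347\right) \left(12153 - 115\right) = \left(\left(-5 - - \frac{5}{48}\right) + 25347\right) 12038 = \left(\left(-5 + \frac{5}{48}\right) + 25347\right) 12038 = \left(- \frac{235}{48} + 25347\right) 12038 = \frac{1216421}{48} \cdot 12038 = \frac{7321637999}{24}$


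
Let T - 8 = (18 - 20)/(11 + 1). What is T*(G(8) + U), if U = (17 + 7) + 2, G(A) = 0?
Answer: 611/3 ≈ 203.67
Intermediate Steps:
T = 47/6 (T = 8 + (18 - 20)/(11 + 1) = 8 - 2/12 = 8 - 2*1/12 = 8 - 1/6 = 47/6 ≈ 7.8333)
U = 26 (U = 24 + 2 = 26)
T*(G(8) + U) = 47*(0 + 26)/6 = (47/6)*26 = 611/3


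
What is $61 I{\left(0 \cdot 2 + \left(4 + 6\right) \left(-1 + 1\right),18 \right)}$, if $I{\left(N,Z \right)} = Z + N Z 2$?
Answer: $1098$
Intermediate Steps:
$I{\left(N,Z \right)} = Z + 2 N Z$ ($I{\left(N,Z \right)} = Z + N 2 Z = Z + 2 N Z$)
$61 I{\left(0 \cdot 2 + \left(4 + 6\right) \left(-1 + 1\right),18 \right)} = 61 \cdot 18 \left(1 + 2 \left(0 \cdot 2 + \left(4 + 6\right) \left(-1 + 1\right)\right)\right) = 61 \cdot 18 \left(1 + 2 \left(0 + 10 \cdot 0\right)\right) = 61 \cdot 18 \left(1 + 2 \left(0 + 0\right)\right) = 61 \cdot 18 \left(1 + 2 \cdot 0\right) = 61 \cdot 18 \left(1 + 0\right) = 61 \cdot 18 \cdot 1 = 61 \cdot 18 = 1098$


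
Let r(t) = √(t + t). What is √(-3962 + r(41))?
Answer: √(-3962 + √82) ≈ 62.872*I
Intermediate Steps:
r(t) = √2*√t (r(t) = √(2*t) = √2*√t)
√(-3962 + r(41)) = √(-3962 + √2*√41) = √(-3962 + √82)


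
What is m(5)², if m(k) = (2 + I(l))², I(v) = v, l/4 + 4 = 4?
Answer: 16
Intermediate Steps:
l = 0 (l = -16 + 4*4 = -16 + 16 = 0)
m(k) = 4 (m(k) = (2 + 0)² = 2² = 4)
m(5)² = 4² = 16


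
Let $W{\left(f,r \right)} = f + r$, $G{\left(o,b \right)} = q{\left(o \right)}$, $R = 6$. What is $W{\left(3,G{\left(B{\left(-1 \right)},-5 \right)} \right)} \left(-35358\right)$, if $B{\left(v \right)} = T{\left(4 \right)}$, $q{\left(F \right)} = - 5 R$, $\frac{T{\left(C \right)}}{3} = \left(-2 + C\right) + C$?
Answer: $954666$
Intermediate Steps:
$T{\left(C \right)} = -6 + 6 C$ ($T{\left(C \right)} = 3 \left(\left(-2 + C\right) + C\right) = 3 \left(-2 + 2 C\right) = -6 + 6 C$)
$q{\left(F \right)} = -30$ ($q{\left(F \right)} = \left(-5\right) 6 = -30$)
$B{\left(v \right)} = 18$ ($B{\left(v \right)} = -6 + 6 \cdot 4 = -6 + 24 = 18$)
$G{\left(o,b \right)} = -30$
$W{\left(3,G{\left(B{\left(-1 \right)},-5 \right)} \right)} \left(-35358\right) = \left(3 - 30\right) \left(-35358\right) = \left(-27\right) \left(-35358\right) = 954666$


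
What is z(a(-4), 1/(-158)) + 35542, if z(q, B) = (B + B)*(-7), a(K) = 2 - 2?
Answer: 2807825/79 ≈ 35542.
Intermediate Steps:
a(K) = 0
z(q, B) = -14*B (z(q, B) = (2*B)*(-7) = -14*B)
z(a(-4), 1/(-158)) + 35542 = -14/(-158) + 35542 = -14*(-1/158) + 35542 = 7/79 + 35542 = 2807825/79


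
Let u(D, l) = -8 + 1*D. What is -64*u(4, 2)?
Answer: 256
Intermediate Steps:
u(D, l) = -8 + D
-64*u(4, 2) = -64*(-8 + 4) = -64*(-4) = 256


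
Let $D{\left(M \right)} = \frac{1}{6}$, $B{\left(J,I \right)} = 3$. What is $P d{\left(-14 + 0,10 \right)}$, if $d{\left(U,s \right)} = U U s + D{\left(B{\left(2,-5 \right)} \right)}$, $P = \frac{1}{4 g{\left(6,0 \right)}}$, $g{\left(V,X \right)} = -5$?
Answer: $- \frac{11761}{120} \approx -98.008$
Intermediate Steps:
$D{\left(M \right)} = \frac{1}{6}$
$P = - \frac{1}{20}$ ($P = \frac{1}{4 \left(-5\right)} = \frac{1}{-20} = - \frac{1}{20} \approx -0.05$)
$d{\left(U,s \right)} = \frac{1}{6} + s U^{2}$ ($d{\left(U,s \right)} = U U s + \frac{1}{6} = U^{2} s + \frac{1}{6} = s U^{2} + \frac{1}{6} = \frac{1}{6} + s U^{2}$)
$P d{\left(-14 + 0,10 \right)} = - \frac{\frac{1}{6} + 10 \left(-14 + 0\right)^{2}}{20} = - \frac{\frac{1}{6} + 10 \left(-14\right)^{2}}{20} = - \frac{\frac{1}{6} + 10 \cdot 196}{20} = - \frac{\frac{1}{6} + 1960}{20} = \left(- \frac{1}{20}\right) \frac{11761}{6} = - \frac{11761}{120}$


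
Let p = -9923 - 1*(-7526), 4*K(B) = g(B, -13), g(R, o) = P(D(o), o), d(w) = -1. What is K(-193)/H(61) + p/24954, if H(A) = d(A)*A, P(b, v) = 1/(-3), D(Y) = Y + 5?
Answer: -288275/3044388 ≈ -0.094691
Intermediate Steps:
D(Y) = 5 + Y
P(b, v) = -⅓ (P(b, v) = 1*(-⅓) = -⅓)
g(R, o) = -⅓
K(B) = -1/12 (K(B) = (¼)*(-⅓) = -1/12)
H(A) = -A
p = -2397 (p = -9923 + 7526 = -2397)
K(-193)/H(61) + p/24954 = -1/(12*((-1*61))) - 2397/24954 = -1/12/(-61) - 2397*1/24954 = -1/12*(-1/61) - 799/8318 = 1/732 - 799/8318 = -288275/3044388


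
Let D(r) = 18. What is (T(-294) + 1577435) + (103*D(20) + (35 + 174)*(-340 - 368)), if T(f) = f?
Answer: 1431023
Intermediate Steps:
(T(-294) + 1577435) + (103*D(20) + (35 + 174)*(-340 - 368)) = (-294 + 1577435) + (103*18 + (35 + 174)*(-340 - 368)) = 1577141 + (1854 + 209*(-708)) = 1577141 + (1854 - 147972) = 1577141 - 146118 = 1431023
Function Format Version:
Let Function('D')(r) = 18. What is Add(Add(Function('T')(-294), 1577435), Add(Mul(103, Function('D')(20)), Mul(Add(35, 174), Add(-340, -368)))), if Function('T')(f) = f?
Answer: 1431023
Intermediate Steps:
Add(Add(Function('T')(-294), 1577435), Add(Mul(103, Function('D')(20)), Mul(Add(35, 174), Add(-340, -368)))) = Add(Add(-294, 1577435), Add(Mul(103, 18), Mul(Add(35, 174), Add(-340, -368)))) = Add(1577141, Add(1854, Mul(209, -708))) = Add(1577141, Add(1854, -147972)) = Add(1577141, -146118) = 1431023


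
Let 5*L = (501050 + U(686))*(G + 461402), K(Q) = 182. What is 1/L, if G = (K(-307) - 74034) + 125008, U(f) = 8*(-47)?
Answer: 5/256624464092 ≈ 1.9484e-11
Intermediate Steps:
U(f) = -376
G = 51156 (G = (182 - 74034) + 125008 = -73852 + 125008 = 51156)
L = 256624464092/5 (L = ((501050 - 376)*(51156 + 461402))/5 = (500674*512558)/5 = (⅕)*256624464092 = 256624464092/5 ≈ 5.1325e+10)
1/L = 1/(256624464092/5) = 5/256624464092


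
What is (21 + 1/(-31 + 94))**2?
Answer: 1752976/3969 ≈ 441.67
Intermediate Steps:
(21 + 1/(-31 + 94))**2 = (21 + 1/63)**2 = (1324/63)**2 = 1752976/3969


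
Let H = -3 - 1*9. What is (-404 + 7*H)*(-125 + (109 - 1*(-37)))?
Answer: -10248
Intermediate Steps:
H = -12 (H = -3 - 9 = -12)
(-404 + 7*H)*(-125 + (109 - 1*(-37))) = (-404 + 7*(-12))*(-125 + (109 - 1*(-37))) = (-404 - 84)*(-125 + (109 + 37)) = -488*(-125 + 146) = -488*21 = -10248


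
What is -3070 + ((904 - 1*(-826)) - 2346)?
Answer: -3686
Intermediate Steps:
-3070 + ((904 - 1*(-826)) - 2346) = -3070 + ((904 + 826) - 2346) = -3070 + (1730 - 2346) = -3070 - 616 = -3686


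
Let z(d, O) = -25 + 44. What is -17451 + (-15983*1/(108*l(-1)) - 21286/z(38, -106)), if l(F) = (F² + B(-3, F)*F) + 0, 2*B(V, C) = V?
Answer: -95574527/5130 ≈ -18631.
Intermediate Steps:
B(V, C) = V/2
l(F) = F² - 3*F/2 (l(F) = (F² + ((½)*(-3))*F) + 0 = (F² - 3*F/2) + 0 = F² - 3*F/2)
z(d, O) = 19
-17451 + (-15983*1/(108*l(-1)) - 21286/z(38, -106)) = -17451 + (-15983*(-1/(54*(-3 + 2*(-1)))) - 21286/19) = -17451 + (-15983*(-1/(54*(-3 - 2))) - 21286*1/19) = -17451 + (-15983/(((½)*(-1)*(-5))*108) - 21286/19) = -17451 + (-15983/((5/2)*108) - 21286/19) = -17451 + (-15983/270 - 21286/19) = -17451 - 6050897/5130 = -95574527/5130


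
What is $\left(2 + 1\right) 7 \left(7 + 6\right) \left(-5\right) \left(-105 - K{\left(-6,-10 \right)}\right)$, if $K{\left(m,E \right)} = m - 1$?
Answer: $133770$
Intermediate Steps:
$K{\left(m,E \right)} = -1 + m$ ($K{\left(m,E \right)} = m - 1 = -1 + m$)
$\left(2 + 1\right) 7 \left(7 + 6\right) \left(-5\right) \left(-105 - K{\left(-6,-10 \right)}\right) = \left(2 + 1\right) 7 \left(7 + 6\right) \left(-5\right) \left(-105 - \left(-1 - 6\right)\right) = 3 \cdot 7 \cdot 13 \left(-5\right) \left(-105 - -7\right) = 21 \left(-65\right) \left(-105 + 7\right) = \left(-1365\right) \left(-98\right) = 133770$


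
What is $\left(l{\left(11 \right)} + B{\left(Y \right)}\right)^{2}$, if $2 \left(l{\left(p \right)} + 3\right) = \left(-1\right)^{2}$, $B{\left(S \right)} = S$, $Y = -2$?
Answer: $\frac{81}{4} \approx 20.25$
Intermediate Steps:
$l{\left(p \right)} = - \frac{5}{2}$ ($l{\left(p \right)} = -3 + \frac{\left(-1\right)^{2}}{2} = -3 + \frac{1}{2} \cdot 1 = -3 + \frac{1}{2} = - \frac{5}{2}$)
$\left(l{\left(11 \right)} + B{\left(Y \right)}\right)^{2} = \left(- \frac{5}{2} - 2\right)^{2} = \left(- \frac{9}{2}\right)^{2} = \frac{81}{4}$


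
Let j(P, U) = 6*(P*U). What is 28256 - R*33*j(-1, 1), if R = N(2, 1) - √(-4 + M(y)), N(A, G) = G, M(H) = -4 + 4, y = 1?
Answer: 28454 - 396*I ≈ 28454.0 - 396.0*I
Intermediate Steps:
M(H) = 0
j(P, U) = 6*P*U
R = 1 - 2*I (R = 1 - √(-4 + 0) = 1 - √(-4) = 1 - 2*I ≈ 1.0 - 2.0*I)
28256 - R*33*j(-1, 1) = 28256 - (1 - 2*I)*33*6*(-1)*1 = 28256 - (33 - 66*I)*(-6) = 28256 - (-198 + 396*I) = 28256 + (198 - 396*I) = 28454 - 396*I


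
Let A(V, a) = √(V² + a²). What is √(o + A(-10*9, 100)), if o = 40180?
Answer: √(40180 + 10*√181) ≈ 200.78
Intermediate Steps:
√(o + A(-10*9, 100)) = √(40180 + √((-10*9)² + 100²)) = √(40180 + √((-90)² + 10000)) = √(40180 + √(8100 + 10000)) = √(40180 + √18100) = √(40180 + 10*√181)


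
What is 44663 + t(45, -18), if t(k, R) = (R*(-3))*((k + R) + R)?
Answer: 45149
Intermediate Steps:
t(k, R) = -3*R*(k + 2*R) (t(k, R) = (-3*R)*((R + k) + R) = (-3*R)*(k + 2*R) = -3*R*(k + 2*R))
44663 + t(45, -18) = 44663 - 3*(-18)*(45 + 2*(-18)) = 44663 - 3*(-18)*(45 - 36) = 44663 - 3*(-18)*9 = 44663 + 486 = 45149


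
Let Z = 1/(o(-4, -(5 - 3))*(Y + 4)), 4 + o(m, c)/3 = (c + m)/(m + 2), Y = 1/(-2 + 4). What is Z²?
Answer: 4/729 ≈ 0.0054870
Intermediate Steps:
Y = ½ (Y = 1/2 = ½ ≈ 0.50000)
o(m, c) = -12 + 3*(c + m)/(2 + m) (o(m, c) = -12 + 3*((c + m)/(m + 2)) = -12 + 3*((c + m)/(2 + m)) = -12 + 3*(c + m)/(2 + m))
Z = -2/27 (Z = 1/((3*(-8 - (5 - 3) - 3*(-4))/(2 - 4))*(½ + 4)) = 1/((3*(-8 - 1*2 + 12)/(-2))*(9/2)) = 1/((3*(-½)*(-8 - 2 + 12))*(9/2)) = 1/((3*(-½)*2)*(9/2)) = 1/(-3*9/2) = 1/(-27/2) = -2/27 ≈ -0.074074)
Z² = (-2/27)² = 4/729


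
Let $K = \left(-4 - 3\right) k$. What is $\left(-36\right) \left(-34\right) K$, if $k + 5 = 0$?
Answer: $42840$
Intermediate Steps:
$k = -5$ ($k = -5 + 0 = -5$)
$K = 35$ ($K = \left(-4 - 3\right) \left(-5\right) = \left(-7\right) \left(-5\right) = 35$)
$\left(-36\right) \left(-34\right) K = \left(-36\right) \left(-34\right) 35 = 1224 \cdot 35 = 42840$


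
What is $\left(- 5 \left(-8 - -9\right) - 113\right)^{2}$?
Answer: $13924$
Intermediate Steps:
$\left(- 5 \left(-8 - -9\right) - 113\right)^{2} = \left(- 5 \left(-8 + 9\right) - 113\right)^{2} = \left(\left(-5\right) 1 - 113\right)^{2} = \left(-5 - 113\right)^{2} = \left(-118\right)^{2} = 13924$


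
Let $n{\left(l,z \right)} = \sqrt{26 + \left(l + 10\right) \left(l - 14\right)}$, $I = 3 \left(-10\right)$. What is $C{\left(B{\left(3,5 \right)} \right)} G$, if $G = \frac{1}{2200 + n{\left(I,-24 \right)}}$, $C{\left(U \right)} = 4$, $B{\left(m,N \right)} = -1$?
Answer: $\frac{4400}{2419547} - \frac{2 \sqrt{906}}{2419547} \approx 0.0017936$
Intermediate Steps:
$I = -30$
$n{\left(l,z \right)} = \sqrt{26 + \left(-14 + l\right) \left(10 + l\right)}$ ($n{\left(l,z \right)} = \sqrt{26 + \left(10 + l\right) \left(-14 + l\right)} = \sqrt{26 + \left(-14 + l\right) \left(10 + l\right)}$)
$G = \frac{1}{2200 + \sqrt{906}}$ ($G = \frac{1}{2200 + \sqrt{-114 + \left(-30\right)^{2} - -120}} = \frac{1}{2200 + \sqrt{-114 + 900 + 120}} = \frac{1}{2200 + \sqrt{906}} \approx 0.00044841$)
$C{\left(B{\left(3,5 \right)} \right)} G = 4 \left(\frac{1100}{2419547} - \frac{\sqrt{906}}{4839094}\right) = \frac{4400}{2419547} - \frac{2 \sqrt{906}}{2419547}$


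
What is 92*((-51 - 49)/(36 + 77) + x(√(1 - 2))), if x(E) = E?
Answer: -9200/113 + 92*I ≈ -81.416 + 92.0*I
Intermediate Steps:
92*((-51 - 49)/(36 + 77) + x(√(1 - 2))) = 92*((-51 - 49)/(36 + 77) + √(1 - 2)) = 92*(-100/113 + √(-1)) = 92*(-100*1/113 + I) = 92*(-100/113 + I) = -9200/113 + 92*I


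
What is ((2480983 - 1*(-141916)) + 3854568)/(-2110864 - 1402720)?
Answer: -6477467/3513584 ≈ -1.8435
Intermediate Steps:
((2480983 - 1*(-141916)) + 3854568)/(-2110864 - 1402720) = ((2480983 + 141916) + 3854568)/(-3513584) = (2622899 + 3854568)*(-1/3513584) = 6477467*(-1/3513584) = -6477467/3513584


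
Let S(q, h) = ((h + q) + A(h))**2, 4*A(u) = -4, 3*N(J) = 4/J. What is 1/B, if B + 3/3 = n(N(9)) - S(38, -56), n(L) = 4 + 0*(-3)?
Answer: -1/358 ≈ -0.0027933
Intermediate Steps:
N(J) = 4/(3*J) (N(J) = (4/J)/3 = 4/(3*J))
A(u) = -1 (A(u) = (1/4)*(-4) = -1)
n(L) = 4 (n(L) = 4 + 0 = 4)
S(q, h) = (-1 + h + q)**2 (S(q, h) = ((h + q) - 1)**2 = (-1 + h + q)**2)
B = -358 (B = -1 + (4 - (-1 - 56 + 38)**2) = -1 + (4 - 1*(-19)**2) = -1 + (4 - 1*361) = -1 + (4 - 361) = -1 - 357 = -358)
1/B = 1/(-358) = -1/358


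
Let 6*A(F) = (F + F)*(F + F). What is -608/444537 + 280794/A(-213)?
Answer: 20800822135/2240911017 ≈ 9.2823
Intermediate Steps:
A(F) = 2*F²/3 (A(F) = ((F + F)*(F + F))/6 = ((2*F)*(2*F))/6 = (4*F²)/6 = 2*F²/3)
-608/444537 + 280794/A(-213) = -608/444537 + 280794/(((⅔)*(-213)²)) = -608*1/444537 + 280794/(((⅔)*45369)) = -608/444537 + 280794/30246 = -608/444537 + 280794*(1/30246) = -608/444537 + 46799/5041 = 20800822135/2240911017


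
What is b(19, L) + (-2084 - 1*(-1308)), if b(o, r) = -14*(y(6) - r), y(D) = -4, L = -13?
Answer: -902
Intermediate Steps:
b(o, r) = 56 + 14*r (b(o, r) = -14*(-4 - r) = 56 + 14*r)
b(19, L) + (-2084 - 1*(-1308)) = (56 + 14*(-13)) + (-2084 - 1*(-1308)) = (56 - 182) + (-2084 + 1308) = -126 - 776 = -902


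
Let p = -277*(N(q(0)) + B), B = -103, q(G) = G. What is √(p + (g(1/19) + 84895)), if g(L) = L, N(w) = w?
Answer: 3*√4549645/19 ≈ 336.79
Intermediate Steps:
p = 28531 (p = -277*(0 - 103) = -277*(-103) = 28531)
√(p + (g(1/19) + 84895)) = √(28531 + (1/19 + 84895)) = √(28531 + 1613006/19) = √(2155095/19) = 3*√4549645/19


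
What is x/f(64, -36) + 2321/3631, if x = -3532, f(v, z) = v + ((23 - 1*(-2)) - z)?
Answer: -12534567/453875 ≈ -27.617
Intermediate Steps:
f(v, z) = 25 + v - z (f(v, z) = v + ((23 + 2) - z) = v + (25 - z) = 25 + v - z)
x/f(64, -36) + 2321/3631 = -3532/(25 + 64 - 1*(-36)) + 2321/3631 = -3532/(25 + 64 + 36) + 2321*(1/3631) = -3532/125 + 2321/3631 = -12534567/453875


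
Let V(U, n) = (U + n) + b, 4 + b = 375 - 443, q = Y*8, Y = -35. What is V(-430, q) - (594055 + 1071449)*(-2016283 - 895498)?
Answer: 4849582901842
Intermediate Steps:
q = -280 (q = -35*8 = -280)
b = -72 (b = -4 + (375 - 443) = -4 - 68 = -72)
V(U, n) = -72 + U + n (V(U, n) = (U + n) - 72 = -72 + U + n)
V(-430, q) - (594055 + 1071449)*(-2016283 - 895498) = (-72 - 430 - 280) - (594055 + 1071449)*(-2016283 - 895498) = -782 - 1665504*(-2911781) = -782 - 1*(-4849582902624) = -782 + 4849582902624 = 4849582901842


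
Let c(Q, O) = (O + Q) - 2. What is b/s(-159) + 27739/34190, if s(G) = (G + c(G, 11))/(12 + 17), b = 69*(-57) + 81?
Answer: 1275955957/3521570 ≈ 362.33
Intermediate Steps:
c(Q, O) = -2 + O + Q
b = -3852 (b = -3933 + 81 = -3852)
s(G) = 9/29 + 2*G/29 (s(G) = (G + (-2 + 11 + G))/(12 + 17) = (G + (9 + G))/29 = (9 + 2*G)*(1/29) = 9/29 + 2*G/29)
b/s(-159) + 27739/34190 = -3852/(9/29 + (2/29)*(-159)) + 27739/34190 = -3852/(9/29 - 318/29) + 27739*(1/34190) = -3852/(-309/29) + 27739/34190 = -3852*(-29/309) + 27739/34190 = 37236/103 + 27739/34190 = 1275955957/3521570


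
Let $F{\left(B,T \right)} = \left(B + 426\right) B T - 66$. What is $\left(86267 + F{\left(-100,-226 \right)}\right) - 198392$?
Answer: $7255409$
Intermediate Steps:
$F{\left(B,T \right)} = -66 + B T \left(426 + B\right)$ ($F{\left(B,T \right)} = \left(426 + B\right) B T - 66 = B \left(426 + B\right) T - 66 = B T \left(426 + B\right) - 66 = -66 + B T \left(426 + B\right)$)
$\left(86267 + F{\left(-100,-226 \right)}\right) - 198392 = \left(86267 - \left(66 - 9627600 + 2260000\right)\right) - 198392 = \left(86267 - -7367534\right) - 198392 = \left(86267 + 7367534\right) - 198392 = 7453801 - 198392 = 7255409$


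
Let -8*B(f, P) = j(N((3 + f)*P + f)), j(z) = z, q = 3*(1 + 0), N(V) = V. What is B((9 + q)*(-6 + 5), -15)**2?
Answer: 15129/64 ≈ 236.39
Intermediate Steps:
q = 3 (q = 3*1 = 3)
B(f, P) = -f/8 - P*(3 + f)/8 (B(f, P) = -((3 + f)*P + f)/8 = -(P*(3 + f) + f)/8 = -(f + P*(3 + f))/8 = -f/8 - P*(3 + f)/8)
B((9 + q)*(-6 + 5), -15)**2 = (-3/8*(-15) - (9 + 3)*(-6 + 5)/8 - 1/8*(-15)*(9 + 3)*(-6 + 5))**2 = (45/8 - 3*(-1)/2 - 1/8*(-15)*12*(-1))**2 = (45/8 - 1/8*(-12) - 1/8*(-15)*(-12))**2 = (45/8 + 3/2 - 45/2)**2 = (-123/8)**2 = 15129/64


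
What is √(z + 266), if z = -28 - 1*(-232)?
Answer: √470 ≈ 21.679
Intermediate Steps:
z = 204 (z = -28 + 232 = 204)
√(z + 266) = √(204 + 266) = √470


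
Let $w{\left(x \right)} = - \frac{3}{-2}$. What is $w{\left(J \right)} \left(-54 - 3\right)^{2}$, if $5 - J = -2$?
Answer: $\frac{9747}{2} \approx 4873.5$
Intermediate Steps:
$J = 7$ ($J = 5 - -2 = 5 + 2 = 7$)
$w{\left(x \right)} = \frac{3}{2}$ ($w{\left(x \right)} = \left(-3\right) \left(- \frac{1}{2}\right) = \frac{3}{2}$)
$w{\left(J \right)} \left(-54 - 3\right)^{2} = \frac{3 \left(-54 - 3\right)^{2}}{2} = \frac{3 \left(-57\right)^{2}}{2} = \frac{3}{2} \cdot 3249 = \frac{9747}{2}$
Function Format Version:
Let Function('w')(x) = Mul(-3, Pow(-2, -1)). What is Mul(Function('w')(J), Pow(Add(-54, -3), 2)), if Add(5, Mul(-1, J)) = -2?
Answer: Rational(9747, 2) ≈ 4873.5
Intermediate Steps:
J = 7 (J = Add(5, Mul(-1, -2)) = Add(5, 2) = 7)
Function('w')(x) = Rational(3, 2) (Function('w')(x) = Mul(-3, Rational(-1, 2)) = Rational(3, 2))
Mul(Function('w')(J), Pow(Add(-54, -3), 2)) = Mul(Rational(3, 2), Pow(Add(-54, -3), 2)) = Mul(Rational(3, 2), Pow(-57, 2)) = Mul(Rational(3, 2), 3249) = Rational(9747, 2)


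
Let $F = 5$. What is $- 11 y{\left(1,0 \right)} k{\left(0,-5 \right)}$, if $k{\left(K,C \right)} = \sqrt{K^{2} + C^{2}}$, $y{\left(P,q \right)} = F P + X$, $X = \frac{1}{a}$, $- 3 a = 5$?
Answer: $-242$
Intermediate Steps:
$a = - \frac{5}{3}$ ($a = \left(- \frac{1}{3}\right) 5 = - \frac{5}{3} \approx -1.6667$)
$X = - \frac{3}{5}$ ($X = \frac{1}{- \frac{5}{3}} = - \frac{3}{5} \approx -0.6$)
$y{\left(P,q \right)} = - \frac{3}{5} + 5 P$ ($y{\left(P,q \right)} = 5 P - \frac{3}{5} = - \frac{3}{5} + 5 P$)
$k{\left(K,C \right)} = \sqrt{C^{2} + K^{2}}$
$- 11 y{\left(1,0 \right)} k{\left(0,-5 \right)} = - 11 \left(- \frac{3}{5} + 5 \cdot 1\right) \sqrt{\left(-5\right)^{2} + 0^{2}} = - 11 \left(- \frac{3}{5} + 5\right) \sqrt{25 + 0} = \left(-11\right) \frac{22}{5} \sqrt{25} = \left(- \frac{242}{5}\right) 5 = -242$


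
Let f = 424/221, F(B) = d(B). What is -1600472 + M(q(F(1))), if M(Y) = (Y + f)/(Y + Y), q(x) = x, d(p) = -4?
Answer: -707408509/442 ≈ -1.6005e+6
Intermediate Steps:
F(B) = -4
f = 424/221 (f = 424*(1/221) = 424/221 ≈ 1.9186)
M(Y) = (424/221 + Y)/(2*Y) (M(Y) = (Y + 424/221)/(Y + Y) = (424/221 + Y)/((2*Y)) = (424/221 + Y)*(1/(2*Y)) = (424/221 + Y)/(2*Y))
-1600472 + M(q(F(1))) = -1600472 + (1/442)*(424 + 221*(-4))/(-4) = -1600472 + (1/442)*(-¼)*(424 - 884) = -1600472 + (1/442)*(-¼)*(-460) = -1600472 + 115/442 = -707408509/442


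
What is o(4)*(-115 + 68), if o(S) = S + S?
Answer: -376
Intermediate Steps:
o(S) = 2*S
o(4)*(-115 + 68) = (2*4)*(-115 + 68) = 8*(-47) = -376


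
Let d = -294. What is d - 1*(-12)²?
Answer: -438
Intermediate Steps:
d - 1*(-12)² = -294 - 1*(-12)² = -294 - 1*144 = -294 - 144 = -438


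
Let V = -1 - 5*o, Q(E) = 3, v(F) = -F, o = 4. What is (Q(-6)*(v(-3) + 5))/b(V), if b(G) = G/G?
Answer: 24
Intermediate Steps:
V = -21 (V = -1 - 5*4 = -1 - 20 = -21)
b(G) = 1
(Q(-6)*(v(-3) + 5))/b(V) = (3*(-1*(-3) + 5))/1 = (3*(3 + 5))*1 = (3*8)*1 = 24*1 = 24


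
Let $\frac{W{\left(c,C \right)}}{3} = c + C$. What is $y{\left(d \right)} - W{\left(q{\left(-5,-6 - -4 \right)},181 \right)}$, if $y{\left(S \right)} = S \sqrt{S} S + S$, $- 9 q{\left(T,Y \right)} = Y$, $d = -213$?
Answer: $- \frac{2270}{3} + 45369 i \sqrt{213} \approx -756.67 + 6.6214 \cdot 10^{5} i$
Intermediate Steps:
$q{\left(T,Y \right)} = - \frac{Y}{9}$
$y{\left(S \right)} = S + S^{\frac{5}{2}}$ ($y{\left(S \right)} = S^{\frac{3}{2}} S + S = S^{\frac{5}{2}} + S = S + S^{\frac{5}{2}}$)
$W{\left(c,C \right)} = 3 C + 3 c$ ($W{\left(c,C \right)} = 3 \left(c + C\right) = 3 \left(C + c\right) = 3 C + 3 c$)
$y{\left(d \right)} - W{\left(q{\left(-5,-6 - -4 \right)},181 \right)} = \left(-213 + \left(-213\right)^{\frac{5}{2}}\right) - \left(3 \cdot 181 + 3 \left(- \frac{-6 - -4}{9}\right)\right) = \left(-213 + 45369 i \sqrt{213}\right) - \left(543 + 3 \left(- \frac{-6 + 4}{9}\right)\right) = \left(-213 + 45369 i \sqrt{213}\right) - \left(543 + 3 \left(\left(- \frac{1}{9}\right) \left(-2\right)\right)\right) = \left(-213 + 45369 i \sqrt{213}\right) - \left(543 + 3 \cdot \frac{2}{9}\right) = \left(-213 + 45369 i \sqrt{213}\right) - \left(543 + \frac{2}{3}\right) = \left(-213 + 45369 i \sqrt{213}\right) - \frac{1631}{3} = - \frac{2270}{3} + 45369 i \sqrt{213}$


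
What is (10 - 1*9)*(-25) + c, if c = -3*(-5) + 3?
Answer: -7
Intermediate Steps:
c = 18 (c = 15 + 3 = 18)
(10 - 1*9)*(-25) + c = (10 - 1*9)*(-25) + 18 = (10 - 9)*(-25) + 18 = 1*(-25) + 18 = -25 + 18 = -7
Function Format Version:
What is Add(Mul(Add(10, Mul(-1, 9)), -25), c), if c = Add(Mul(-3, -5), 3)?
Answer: -7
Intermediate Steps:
c = 18 (c = Add(15, 3) = 18)
Add(Mul(Add(10, Mul(-1, 9)), -25), c) = Add(Mul(Add(10, Mul(-1, 9)), -25), 18) = Add(Mul(Add(10, -9), -25), 18) = Add(Mul(1, -25), 18) = Add(-25, 18) = -7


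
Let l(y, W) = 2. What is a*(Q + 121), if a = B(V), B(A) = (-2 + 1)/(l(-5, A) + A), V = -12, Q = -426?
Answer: -61/2 ≈ -30.500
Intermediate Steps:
B(A) = -1/(2 + A) (B(A) = (-2 + 1)/(2 + A) = -1/(2 + A))
a = 1/10 (a = -1/(2 - 12) = -1/(-10) = -1*(-1/10) = 1/10 ≈ 0.10000)
a*(Q + 121) = (-426 + 121)/10 = (1/10)*(-305) = -61/2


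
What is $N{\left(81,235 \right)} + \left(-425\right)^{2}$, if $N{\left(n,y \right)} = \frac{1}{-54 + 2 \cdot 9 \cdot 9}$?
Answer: $\frac{19507501}{108} \approx 1.8063 \cdot 10^{5}$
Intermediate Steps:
$N{\left(n,y \right)} = \frac{1}{108}$ ($N{\left(n,y \right)} = \frac{1}{-54 + 18 \cdot 9} = \frac{1}{-54 + 162} = \frac{1}{108}$)
$N{\left(81,235 \right)} + \left(-425\right)^{2} = \frac{1}{108} + \left(-425\right)^{2} = \frac{1}{108} + 180625 = \frac{19507501}{108}$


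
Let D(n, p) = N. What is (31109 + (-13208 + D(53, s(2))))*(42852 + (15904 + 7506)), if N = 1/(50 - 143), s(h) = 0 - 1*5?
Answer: 110312447504/93 ≈ 1.1862e+9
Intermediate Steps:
s(h) = -5 (s(h) = 0 - 5 = -5)
N = -1/93 (N = 1/(-93) = -1/93 ≈ -0.010753)
D(n, p) = -1/93
(31109 + (-13208 + D(53, s(2))))*(42852 + (15904 + 7506)) = (31109 + (-13208 - 1/93))*(42852 + (15904 + 7506)) = (31109 - 1228345/93)*(42852 + 23410) = (1664792/93)*66262 = 110312447504/93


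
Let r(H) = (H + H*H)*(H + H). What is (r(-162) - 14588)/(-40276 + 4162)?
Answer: 4232578/18057 ≈ 234.40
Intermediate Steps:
r(H) = 2*H*(H + H²) (r(H) = (H + H²)*(2*H) = 2*H*(H + H²))
(r(-162) - 14588)/(-40276 + 4162) = (2*(-162)²*(1 - 162) - 14588)/(-40276 + 4162) = (2*26244*(-161) - 14588)/(-36114) = (-8450568 - 14588)*(-1/36114) = -8465156*(-1/36114) = 4232578/18057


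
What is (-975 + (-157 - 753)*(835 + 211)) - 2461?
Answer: -955296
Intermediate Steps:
(-975 + (-157 - 753)*(835 + 211)) - 2461 = (-975 - 910*1046) - 2461 = (-975 - 951860) - 2461 = -952835 - 2461 = -955296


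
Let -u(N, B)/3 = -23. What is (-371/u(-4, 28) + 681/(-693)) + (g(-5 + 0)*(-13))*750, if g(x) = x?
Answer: 258974962/5313 ≈ 48744.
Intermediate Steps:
u(N, B) = 69 (u(N, B) = -3*(-23) = 69)
(-371/u(-4, 28) + 681/(-693)) + (g(-5 + 0)*(-13))*750 = (-371/69 + 681/(-693)) + ((-5 + 0)*(-13))*750 = (-371*1/69 + 681*(-1/693)) - 5*(-13)*750 = (-371/69 - 227/231) + 65*750 = -33788/5313 + 48750 = 258974962/5313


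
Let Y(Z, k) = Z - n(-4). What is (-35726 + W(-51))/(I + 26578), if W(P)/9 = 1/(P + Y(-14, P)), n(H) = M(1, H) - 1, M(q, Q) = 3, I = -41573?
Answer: 2393651/1004665 ≈ 2.3825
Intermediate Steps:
n(H) = 2 (n(H) = 3 - 1 = 2)
Y(Z, k) = -2 + Z (Y(Z, k) = Z - 1*2 = Z - 2 = -2 + Z)
W(P) = 9/(-16 + P) (W(P) = 9/(P + (-2 - 14)) = 9/(P - 16) = 9/(-16 + P))
(-35726 + W(-51))/(I + 26578) = (-35726 + 9/(-16 - 51))/(-41573 + 26578) = (-35726 + 9/(-67))/(-14995) = (-35726 + 9*(-1/67))*(-1/14995) = (-35726 - 9/67)*(-1/14995) = -2393651/67*(-1/14995) = 2393651/1004665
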